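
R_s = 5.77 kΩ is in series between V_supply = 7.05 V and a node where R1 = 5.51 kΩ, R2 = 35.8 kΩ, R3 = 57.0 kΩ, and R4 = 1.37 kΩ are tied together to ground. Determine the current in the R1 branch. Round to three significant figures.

I ≈ 0.196 mA

Combine the parallel branches: R_p = (1/5.51 + 1/35.8 + 1/57.0 + 1/1.37)⁻¹ = 1.045 kΩ.
Node voltage V_A = V_supply · R_p/(R_s + R_p) = 7.05 × 0.1533 = 1.081 V.
I(R1) = V_A / R1 = 1.081/5.51 = 0.1962 mA.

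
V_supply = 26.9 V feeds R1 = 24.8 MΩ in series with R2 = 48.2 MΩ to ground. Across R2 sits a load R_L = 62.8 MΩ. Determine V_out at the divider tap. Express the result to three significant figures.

The load sits in parallel with R2, giving an effective lower resistance R2' = R2·R_L/(R2+R_L) = 27.27 MΩ.
Now apply the divider: V_out = 26.9 × 0.5237 = 14.09 V.

V_out ≈ 14.1 V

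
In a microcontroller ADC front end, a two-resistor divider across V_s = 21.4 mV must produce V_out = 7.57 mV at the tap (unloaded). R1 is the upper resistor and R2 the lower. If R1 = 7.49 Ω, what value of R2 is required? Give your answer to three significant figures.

V_out/V_s = R2/(R1+R2) = 0.3537.
So R2 = R1 · V_out/(V_s − V_out) = 7.49 × 7.57/(21.4 − 7.57) = 7.49 × 0.5474 = 4.100 Ω.

R2 ≈ 4.10 Ω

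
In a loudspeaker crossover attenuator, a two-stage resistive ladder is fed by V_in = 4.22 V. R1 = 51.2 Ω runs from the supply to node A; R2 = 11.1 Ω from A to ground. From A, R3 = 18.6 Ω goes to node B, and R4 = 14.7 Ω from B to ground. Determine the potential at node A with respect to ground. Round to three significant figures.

Looking into the second stage from A: R3 + R4 = 33.30 Ω appears in parallel with R2.
Effective lower resistance at A: R2 ‖ 33.30 = 8.325 Ω.
V_A = 4.22 × 8.325/(51.2 + 8.325) = 0.5902 V.

V_A ≈ 0.590 V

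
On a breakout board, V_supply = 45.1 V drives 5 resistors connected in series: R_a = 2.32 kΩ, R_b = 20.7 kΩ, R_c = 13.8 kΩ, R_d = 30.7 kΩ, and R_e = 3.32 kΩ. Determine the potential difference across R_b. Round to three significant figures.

Series total: ΣR = 2.32 + 20.7 + 13.8 + 30.7 + 3.32 = 70.84 kΩ.
By the voltage-divider rule, V = 45.1 × 20.70/70.84 = 13.18 V.

V ≈ 13.2 V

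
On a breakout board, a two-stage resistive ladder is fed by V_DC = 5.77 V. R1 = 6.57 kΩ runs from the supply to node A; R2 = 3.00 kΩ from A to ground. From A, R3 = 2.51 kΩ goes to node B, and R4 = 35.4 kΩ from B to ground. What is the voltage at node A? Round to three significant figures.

V_A ≈ 1.72 V

Looking into the second stage from A: R3 + R4 = 37.91 kΩ appears in parallel with R2.
Effective lower resistance at A: R2 ‖ 37.91 = 2.780 kΩ.
So V_A = 5.77 × 0.2973 = 1.716 V.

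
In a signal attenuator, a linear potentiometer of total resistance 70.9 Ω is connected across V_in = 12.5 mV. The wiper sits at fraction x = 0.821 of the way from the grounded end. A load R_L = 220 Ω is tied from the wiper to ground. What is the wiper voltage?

V_out ≈ 9.80 mV

Split the track: R_lower = x·R_p = 58.21 Ω, R_upper = (1−x)·R_p = 12.69 Ω.
R_L loads the lower segment: effective lower R = 46.03 Ω.
V_out = 12.5 × 46.03/(12.69 + 46.03) = 9.798 mV.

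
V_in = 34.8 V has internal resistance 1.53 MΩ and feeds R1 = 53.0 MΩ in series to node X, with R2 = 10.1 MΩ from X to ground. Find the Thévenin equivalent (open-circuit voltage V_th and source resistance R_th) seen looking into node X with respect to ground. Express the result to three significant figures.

V_th ≈ 5.44 V, R_th ≈ 8.52 MΩ

R1' = 1.53 + 53.0 = 54.53 MΩ (source resistance + R1).
Open-circuit (no load on X): V_th = V_in · R2/(R1' + R2) = 34.8 × 10.1/(54.53 + 10.1) = 5.438 V.
Zeroing V_in shorts the top of R1' to ground, so R_th = R1' ‖ R2 = 8.522 MΩ.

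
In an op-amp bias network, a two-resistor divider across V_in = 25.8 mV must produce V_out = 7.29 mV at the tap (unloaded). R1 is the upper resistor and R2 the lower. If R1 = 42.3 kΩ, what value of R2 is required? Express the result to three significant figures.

R2 ≈ 16.7 kΩ

V_out/V_in = R2/(R1+R2) = 0.2826.
R2 = R1 · 0.2826/(1 − 0.2826) = 16.66 kΩ.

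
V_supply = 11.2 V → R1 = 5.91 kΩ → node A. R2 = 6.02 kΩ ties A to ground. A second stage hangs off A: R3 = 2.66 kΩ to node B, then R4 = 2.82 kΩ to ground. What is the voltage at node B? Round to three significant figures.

V_B ≈ 1.88 V

The second stage (R3 + R4 = 5.480 kΩ) loads node A in parallel with R2.
R2 ‖ (R3+R4) = 2.869 kΩ.
First divider: V_A = V_supply · 2.869/(5.91 + 2.869) = 3.660 V.
Stage 2 is unloaded, so V_B = V_A · R4/(R3+R4) = 3.660 × 2.82/5.480 = 1.883 V.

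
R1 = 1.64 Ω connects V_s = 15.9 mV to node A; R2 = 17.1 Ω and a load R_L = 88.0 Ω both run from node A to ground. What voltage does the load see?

First combine the lower leg with the load: R2 ‖ R_L = 14.32 Ω.
Now apply the divider: V_out = 15.9 × 0.8972 = 14.27 mV.

V_out ≈ 14.3 mV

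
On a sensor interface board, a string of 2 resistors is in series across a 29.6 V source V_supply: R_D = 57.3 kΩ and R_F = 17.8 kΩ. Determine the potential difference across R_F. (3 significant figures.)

ΣR = 57.3 + 17.8 = 75.10 kΩ.
V = V_supply · R/ΣR = 29.6 × 0.2370 = 7.016 V.

V ≈ 7.02 V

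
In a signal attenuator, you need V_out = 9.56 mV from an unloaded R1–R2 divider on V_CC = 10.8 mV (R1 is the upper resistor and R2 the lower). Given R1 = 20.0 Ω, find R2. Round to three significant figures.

R2 ≈ 154 Ω

The divider ratio is R2/(R1+R2) = 9.56/10.8 = 0.8852.
So R2 = R1 · V_out/(V_CC − V_out) = 20.0 × 9.56/(10.8 − 9.56) = 20.0 × 7.710 = 154.2 Ω.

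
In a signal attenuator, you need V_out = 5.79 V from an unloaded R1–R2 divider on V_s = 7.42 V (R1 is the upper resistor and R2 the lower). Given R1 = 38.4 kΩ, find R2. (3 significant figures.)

R2 ≈ 136 kΩ

Required fraction k = V_out/V_s = 0.7803.
Rearranging, R2 = R1·k/(1−k) = 38.4 × 3.552 = 136.4 kΩ.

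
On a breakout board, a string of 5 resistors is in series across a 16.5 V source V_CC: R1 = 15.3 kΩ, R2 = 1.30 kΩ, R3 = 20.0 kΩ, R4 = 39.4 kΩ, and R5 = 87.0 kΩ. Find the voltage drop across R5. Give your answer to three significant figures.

Total series resistance ΣR = 15.3 + 1.30 + 20.0 + 39.4 + 87.0 = 163.0 kΩ.
By the voltage-divider rule, V = 16.5 × 87.00/163.0 = 8.807 V.

V ≈ 8.81 V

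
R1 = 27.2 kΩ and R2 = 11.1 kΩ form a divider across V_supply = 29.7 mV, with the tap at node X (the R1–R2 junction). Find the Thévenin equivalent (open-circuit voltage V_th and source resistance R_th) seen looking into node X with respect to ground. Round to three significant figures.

With X open, the divider is unloaded: V_th = 29.7 × 11.1/38.30 = 8.608 mV.
With V_supply suppressed (replaced by a short), R_th = R1 ‖ R2 = (27.20 × 11.1)/(27.20 + 11.1) = 7.883 kΩ.

V_th ≈ 8.61 mV, R_th ≈ 7.88 kΩ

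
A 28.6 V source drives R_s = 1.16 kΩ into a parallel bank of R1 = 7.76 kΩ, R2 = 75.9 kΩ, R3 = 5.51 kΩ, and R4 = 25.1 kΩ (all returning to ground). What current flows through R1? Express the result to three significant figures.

I ≈ 2.59 mA

Combine the parallel branches: R_p = (1/7.76 + 1/75.9 + 1/5.51 + 1/25.1)⁻¹ = 2.752 kΩ.
Node voltage V_A = V_in · R_p/(R_s + R_p) = 28.6 × 0.7035 = 20.12 V.
I(R1) = V_A / R1 = 20.12/7.76 = 2.593 mA.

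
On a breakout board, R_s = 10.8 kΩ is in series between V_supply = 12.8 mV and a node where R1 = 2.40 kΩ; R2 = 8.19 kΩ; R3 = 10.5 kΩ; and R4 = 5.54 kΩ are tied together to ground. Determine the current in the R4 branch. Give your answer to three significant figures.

Combine the parallel branches: R_p = (1/2.40 + 1/8.19 + 1/10.5 + 1/5.54)⁻¹ = 1.228 kΩ.
V_A = 12.8 × 1.228/12.03 = 1.307 mV.
Branch current I = V_A/R4 = 1.307/5.54 = 0.2358 µA.

I ≈ 0.236 µA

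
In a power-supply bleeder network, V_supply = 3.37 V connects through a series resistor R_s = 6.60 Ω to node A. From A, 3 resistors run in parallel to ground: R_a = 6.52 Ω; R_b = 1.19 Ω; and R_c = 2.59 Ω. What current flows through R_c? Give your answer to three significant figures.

I ≈ 0.129 A

Equivalent of the parallel group: R_p = 0.7247 Ω.
V_A by voltage divider: V_A = 3.37 × 0.7247/(6.60 + 0.7247) = 0.3334 V.
I(R_c) = V_A / R_c = 0.3334/2.59 = 0.1287 A.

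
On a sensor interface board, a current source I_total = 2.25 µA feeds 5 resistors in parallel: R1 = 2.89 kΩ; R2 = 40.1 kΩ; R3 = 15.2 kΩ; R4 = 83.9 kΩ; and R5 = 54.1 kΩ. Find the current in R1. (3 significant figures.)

Conductances: ΣG = 1/2.89 + 1/40.1 + 1/15.2 + 1/83.9 + 1/54.1 = 0.4672 (1/kΩ).
By the current-divider rule, I = I_total · G_k/ΣG = 2.25 × 0.7407 = 1.667 µA.

I ≈ 1.67 µA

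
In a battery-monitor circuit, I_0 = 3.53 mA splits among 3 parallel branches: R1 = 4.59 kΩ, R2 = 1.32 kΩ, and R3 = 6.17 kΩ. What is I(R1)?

Total conductance ΣG = 1/4.59 + 1/1.32 + 1/6.17 = 1.138 (units of 1/kΩ).
By the current-divider rule, I = I_0 · G_k/ΣG = 3.53 × 0.1915 = 0.6761 mA.

I ≈ 0.676 mA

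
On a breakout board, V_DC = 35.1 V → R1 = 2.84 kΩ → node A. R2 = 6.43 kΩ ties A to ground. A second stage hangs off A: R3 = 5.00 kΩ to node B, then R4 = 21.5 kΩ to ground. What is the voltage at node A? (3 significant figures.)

Node A sees R2 in parallel with the series input of stage 2, R3 + R4 = 26.50 kΩ.
R2 ‖ (R3+R4) = 5.174 kΩ.
First divider: V_A = V_DC · 5.174/(2.84 + 5.174) = 22.66 V.

V_A ≈ 22.7 V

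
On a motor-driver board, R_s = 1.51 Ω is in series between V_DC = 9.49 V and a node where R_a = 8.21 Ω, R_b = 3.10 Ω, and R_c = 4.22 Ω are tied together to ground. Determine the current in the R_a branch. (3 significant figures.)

I ≈ 0.570 A

Parallel bank: R_p = 1/(1/8.21 + 1/3.10 + 1/4.22) = 1.468 Ω.
Node voltage V_A = V_DC · R_p/(R_s + R_p) = 9.49 × 0.4929 = 4.678 V.
I(R_a) = V_A / R_a = 4.678/8.21 = 0.5697 A.
(Check via current divider: I_total = 3.187 A; share G_k/ΣG = 0.1788 → same result.)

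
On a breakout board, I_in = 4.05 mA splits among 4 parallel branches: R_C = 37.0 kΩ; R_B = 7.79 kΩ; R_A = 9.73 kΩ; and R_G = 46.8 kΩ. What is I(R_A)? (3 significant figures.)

Conductances: ΣG = 1/37.0 + 1/7.79 + 1/9.73 + 1/46.8 = 0.2795 (1/kΩ).
Current divider: I(R_A) = I_in · G_k/ΣG = 4.05 × (0.1028/0.2795) = 4.05 × 0.3677 = 1.489 mA.

I ≈ 1.49 mA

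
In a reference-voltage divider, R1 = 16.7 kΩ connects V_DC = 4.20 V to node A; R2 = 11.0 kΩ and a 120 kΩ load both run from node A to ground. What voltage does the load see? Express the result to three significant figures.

V_out ≈ 1.58 V

R2 ‖ R_L = (11.0 × 120)/(11.0 + 120) = 10.08 kΩ.
Now apply the divider: V_out = 4.20 × 0.3763 = 1.581 V.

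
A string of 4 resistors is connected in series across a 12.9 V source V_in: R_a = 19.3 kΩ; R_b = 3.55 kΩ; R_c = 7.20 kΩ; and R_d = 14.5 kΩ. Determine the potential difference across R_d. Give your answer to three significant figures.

ΣR = 19.3 + 3.55 + 7.20 + 14.5 = 44.55 kΩ.
V = V_in · R/ΣR = 12.9 × 0.3255 = 4.199 V.

V ≈ 4.20 V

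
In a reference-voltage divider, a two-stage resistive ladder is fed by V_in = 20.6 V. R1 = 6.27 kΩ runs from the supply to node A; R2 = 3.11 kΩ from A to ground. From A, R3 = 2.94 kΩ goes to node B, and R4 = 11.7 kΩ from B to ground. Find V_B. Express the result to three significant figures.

V_B ≈ 4.78 V

The second stage (R3 + R4 = 14.64 kΩ) loads node A in parallel with R2.
Effective lower resistance at A: R2 ‖ 14.64 = 2.565 kΩ.
First divider: V_A = V_in · 2.565/(6.27 + 2.565) = 5.981 V.
Then the unloaded second divider: V_B = V_A × R4/(R3+R4) = 5.981 × 0.7992 = 4.780 V.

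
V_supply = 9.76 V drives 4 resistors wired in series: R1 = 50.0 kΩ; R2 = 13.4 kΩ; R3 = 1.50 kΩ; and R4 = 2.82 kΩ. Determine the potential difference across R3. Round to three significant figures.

Series total: ΣR = 50.0 + 13.4 + 1.50 + 2.82 = 67.72 kΩ.
Voltage divider: V = V_supply · (1.500 / 67.72) = 9.76 × 0.02215 = 0.2162 V.

V ≈ 0.216 V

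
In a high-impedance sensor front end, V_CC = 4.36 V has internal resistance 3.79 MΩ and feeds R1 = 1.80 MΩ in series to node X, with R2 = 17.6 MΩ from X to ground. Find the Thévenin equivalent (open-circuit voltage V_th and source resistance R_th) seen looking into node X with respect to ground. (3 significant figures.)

V_th ≈ 3.31 V, R_th ≈ 4.24 MΩ

R1' = 3.79 + 1.80 = 5.590 MΩ (source resistance + R1).
With X open, the divider is unloaded: V_th = 4.36 × 17.6/23.19 = 3.309 V.
Zeroing V_CC shorts the top of R1' to ground, so R_th = R1' ‖ R2 = 4.243 MΩ.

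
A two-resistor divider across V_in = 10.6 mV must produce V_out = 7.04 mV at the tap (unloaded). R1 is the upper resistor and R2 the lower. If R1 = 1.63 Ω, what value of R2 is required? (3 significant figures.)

R2 ≈ 3.22 Ω

Required fraction k = V_out/V_in = 0.6642.
Rearranging, R2 = R1·k/(1−k) = 1.63 × 1.978 = 3.223 Ω.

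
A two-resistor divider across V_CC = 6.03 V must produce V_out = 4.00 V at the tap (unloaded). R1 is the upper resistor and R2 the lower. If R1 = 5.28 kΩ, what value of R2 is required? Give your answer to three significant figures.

V_out/V_CC = R2/(R1+R2) = 0.6633.
R2 = R1 · 0.6633/(1 − 0.6633) = 10.40 kΩ.

R2 ≈ 10.4 kΩ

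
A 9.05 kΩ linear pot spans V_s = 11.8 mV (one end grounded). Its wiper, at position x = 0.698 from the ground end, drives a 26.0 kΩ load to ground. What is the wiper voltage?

Split the track: R_lower = x·R_p = 6.317 kΩ, R_upper = (1−x)·R_p = 2.733 kΩ.
(x·R_p) ‖ R_L = 5.082 kΩ.
V_out = 11.8 × 5.082/(2.733 + 5.082) = 7.673 mV.

V_out ≈ 7.67 mV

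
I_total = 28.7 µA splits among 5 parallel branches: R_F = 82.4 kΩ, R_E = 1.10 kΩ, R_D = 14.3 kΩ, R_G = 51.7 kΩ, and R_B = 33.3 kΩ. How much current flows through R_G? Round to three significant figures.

I ≈ 0.534 µA

Total conductance ΣG = 1/82.4 + 1/1.10 + 1/14.3 + 1/51.7 + 1/33.3 = 1.041 (units of 1/kΩ).
Current divider: I(R_G) = I_total · G_k/ΣG = 28.7 × (0.01934/1.041) = 28.7 × 0.01859 = 0.5335 µA.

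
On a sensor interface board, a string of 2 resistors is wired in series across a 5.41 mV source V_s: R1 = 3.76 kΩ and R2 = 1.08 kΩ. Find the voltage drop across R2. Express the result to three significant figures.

ΣR = 3.76 + 1.08 = 4.840 kΩ.
V = V_s · R/ΣR = 5.41 × 0.2231 = 1.207 mV.

V ≈ 1.21 mV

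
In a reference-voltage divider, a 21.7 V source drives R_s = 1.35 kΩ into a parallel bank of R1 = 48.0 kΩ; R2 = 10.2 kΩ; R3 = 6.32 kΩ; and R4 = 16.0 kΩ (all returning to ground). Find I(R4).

Combine the parallel branches: R_p = (1/48.0 + 1/10.2 + 1/6.32 + 1/16.0)⁻¹ = 2.945 kΩ.
V_A by voltage divider: V_A = 21.7 × 2.945/(1.35 + 2.945) = 14.88 V.
Branch current I = V_A/R4 = 14.88/16.0 = 0.9299 mA.

I ≈ 0.930 mA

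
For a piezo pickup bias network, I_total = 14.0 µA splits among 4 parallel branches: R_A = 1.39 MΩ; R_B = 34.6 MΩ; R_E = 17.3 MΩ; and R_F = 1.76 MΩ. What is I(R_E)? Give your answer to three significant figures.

Total conductance ΣG = 1/1.39 + 1/34.6 + 1/17.3 + 1/1.76 = 1.374 (units of 1/MΩ).
R_E takes the fraction G_k/ΣG = 0.05780/1.374 = 0.04206, so I = 14.0 × 0.04206 = 0.5888 µA.

I ≈ 0.589 µA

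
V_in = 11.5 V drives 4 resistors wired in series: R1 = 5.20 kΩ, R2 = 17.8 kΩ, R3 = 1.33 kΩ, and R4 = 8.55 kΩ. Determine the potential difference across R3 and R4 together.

Total series resistance ΣR = 5.20 + 17.8 + 1.33 + 8.55 = 32.88 kΩ.
R_{R3..R4} = 1.33 + 8.55 = 9.880 kΩ.
Voltage divider: V = V_in · (9.880 / 32.88) = 11.5 × 0.3005 = 3.456 V.

V ≈ 3.46 V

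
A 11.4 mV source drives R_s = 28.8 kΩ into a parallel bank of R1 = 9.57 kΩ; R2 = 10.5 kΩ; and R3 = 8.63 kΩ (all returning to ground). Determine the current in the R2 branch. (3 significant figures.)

Combine the parallel branches: R_p = (1/9.57 + 1/10.5 + 1/8.63)⁻¹ = 3.169 kΩ.
Node voltage V_A = V_CC · R_p/(R_s + R_p) = 11.4 × 0.09911 = 1.130 mV.
Branch current I = V_A/R2 = 1.130/10.5 = 0.1076 µA.
(Check via current divider: I_total = 0.3566 µA; share G_k/ΣG = 0.3018 → same result.)

I ≈ 0.108 µA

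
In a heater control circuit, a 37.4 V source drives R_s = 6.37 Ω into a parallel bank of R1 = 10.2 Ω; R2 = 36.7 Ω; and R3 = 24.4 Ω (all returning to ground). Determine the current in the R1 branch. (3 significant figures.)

I ≈ 1.78 A

Parallel bank: R_p = 1/(1/10.2 + 1/36.7 + 1/24.4) = 6.014 Ω.
Node voltage V_A = V_CC · R_p/(R_s + R_p) = 37.4 × 0.4856 = 18.16 V.
I(R1) = V_A / R1 = 18.16/10.2 = 1.781 A.
(Check via current divider: I_total = 3.020 A; share G_k/ΣG = 0.5896 → same result.)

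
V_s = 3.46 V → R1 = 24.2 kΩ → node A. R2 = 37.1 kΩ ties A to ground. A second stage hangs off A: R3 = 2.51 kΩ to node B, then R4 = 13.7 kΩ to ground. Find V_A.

Node A sees R2 in parallel with the series input of stage 2, R3 + R4 = 16.21 kΩ.
R2 ‖ (R3+R4) = 11.28 kΩ.
So V_A = 3.46 × 0.3179 = 1.100 V.

V_A ≈ 1.10 V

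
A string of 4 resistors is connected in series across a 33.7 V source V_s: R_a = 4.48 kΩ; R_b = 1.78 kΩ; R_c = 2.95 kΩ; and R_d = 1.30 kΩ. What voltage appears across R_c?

Total series resistance ΣR = 4.48 + 1.78 + 2.95 + 1.30 = 10.51 kΩ.
V = V_s · R/ΣR = 33.7 × 0.2807 = 9.459 V.

V ≈ 9.46 V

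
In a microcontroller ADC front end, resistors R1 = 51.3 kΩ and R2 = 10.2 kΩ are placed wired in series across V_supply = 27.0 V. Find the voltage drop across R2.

Total series resistance ΣR = 51.3 + 10.2 = 61.50 kΩ.
Voltage divider: V = V_supply · (10.20 / 61.50) = 27.0 × 0.1659 = 4.478 V.

V ≈ 4.48 V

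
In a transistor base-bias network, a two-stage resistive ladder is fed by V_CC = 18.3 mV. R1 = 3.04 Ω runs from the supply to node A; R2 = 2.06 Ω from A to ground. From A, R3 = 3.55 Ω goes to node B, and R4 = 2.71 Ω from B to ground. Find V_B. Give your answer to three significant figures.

V_B ≈ 2.68 mV

Node A sees R2 in parallel with the series input of stage 2, R3 + R4 = 6.260 Ω.
R2 ‖ (R3+R4) = 1.550 Ω.
So V_A = 18.3 × 0.3377 = 6.180 mV.
V_B = V_A × 0.4329 = 2.675 mV.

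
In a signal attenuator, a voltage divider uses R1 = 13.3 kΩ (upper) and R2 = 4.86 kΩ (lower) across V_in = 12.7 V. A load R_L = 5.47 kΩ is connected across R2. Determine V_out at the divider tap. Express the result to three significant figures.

The load sits in parallel with R2, giving an effective lower resistance R2' = R2·R_L/(R2+R_L) = 2.573 kΩ.
Voltage divider with the loaded lower leg: V_out = 12.7 × 2.573/(13.3 + 2.573) = 12.7 × 0.1621 = 2.059 V.

V_out ≈ 2.06 V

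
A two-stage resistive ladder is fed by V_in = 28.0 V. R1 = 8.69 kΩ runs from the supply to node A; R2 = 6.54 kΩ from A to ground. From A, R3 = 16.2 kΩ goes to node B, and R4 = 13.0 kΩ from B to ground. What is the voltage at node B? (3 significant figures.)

Looking into the second stage from A: R3 + R4 = 29.20 kΩ appears in parallel with R2.
Effective lower resistance at A: R2 ‖ 29.20 = 5.343 kΩ.
So V_A = 28.0 × 0.3808 = 10.66 V.
Stage 2 is unloaded, so V_B = V_A · R4/(R3+R4) = 10.66 × 13.0/29.20 = 4.746 V.

V_B ≈ 4.75 V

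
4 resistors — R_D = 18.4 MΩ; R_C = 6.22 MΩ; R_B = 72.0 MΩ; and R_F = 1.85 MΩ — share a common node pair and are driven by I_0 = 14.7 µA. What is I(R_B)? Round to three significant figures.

ΣG = 1/18.4 + 1/6.22 + 1/72.0 + 1/1.85 = 0.7695.
Current divider: I(R_B) = I_0 · G_k/ΣG = 14.7 × (0.01389/0.7695) = 14.7 × 0.01805 = 0.2653 µA.

I ≈ 0.265 µA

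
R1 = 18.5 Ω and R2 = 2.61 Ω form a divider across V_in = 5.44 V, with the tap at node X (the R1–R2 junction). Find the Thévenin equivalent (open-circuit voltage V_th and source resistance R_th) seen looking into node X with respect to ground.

V_th ≈ 0.673 V, R_th ≈ 2.29 Ω

V_th is the unloaded tap voltage: V_in · R2/(R1+R2) = 5.44 × 0.1236 = 0.6726 V.
With V_in suppressed (replaced by a short), R_th = R1 ‖ R2 = (18.50 × 2.61)/(18.50 + 2.61) = 2.287 Ω.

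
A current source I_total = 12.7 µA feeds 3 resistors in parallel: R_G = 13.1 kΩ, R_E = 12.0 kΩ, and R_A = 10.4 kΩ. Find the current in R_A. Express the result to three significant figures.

I ≈ 4.77 µA

ΣG = 1/13.1 + 1/12.0 + 1/10.4 = 0.2558.
By the current-divider rule, I = I_total · G_k/ΣG = 12.7 × 0.3759 = 4.773 µA.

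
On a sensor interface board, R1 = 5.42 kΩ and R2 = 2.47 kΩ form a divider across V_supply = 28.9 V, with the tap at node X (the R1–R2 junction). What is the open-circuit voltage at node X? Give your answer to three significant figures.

With X open, the divider is unloaded: V_th = 28.9 × 2.47/7.890 = 9.047 V.

V_th ≈ 9.05 V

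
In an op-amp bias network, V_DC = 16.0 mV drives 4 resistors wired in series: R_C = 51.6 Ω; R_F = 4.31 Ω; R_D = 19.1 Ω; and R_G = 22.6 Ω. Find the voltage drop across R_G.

V ≈ 3.70 mV

Series total: ΣR = 51.6 + 4.31 + 19.1 + 22.6 = 97.61 Ω.
V = V_DC · R/ΣR = 16.0 × 0.2315 = 3.705 mV.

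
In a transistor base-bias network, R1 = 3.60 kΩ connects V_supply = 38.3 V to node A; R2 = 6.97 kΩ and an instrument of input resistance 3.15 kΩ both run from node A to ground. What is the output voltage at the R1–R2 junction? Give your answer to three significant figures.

V_out ≈ 14.4 V

The load sits in parallel with R2, giving an effective lower resistance R2' = R2·R_L/(R2+R_L) = 2.170 kΩ.
Then V_out = V_supply · R2'/(R1 + R2') = 38.3 × 2.170/5.770 = 14.40 V.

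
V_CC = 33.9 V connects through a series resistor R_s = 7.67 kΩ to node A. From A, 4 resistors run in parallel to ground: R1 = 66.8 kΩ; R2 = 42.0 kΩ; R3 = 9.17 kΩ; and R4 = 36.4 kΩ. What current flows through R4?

Combine the parallel branches: R_p = (1/66.8 + 1/42.0 + 1/9.17 + 1/36.4)⁻¹ = 5.704 kΩ.
V_A = 33.9 × 5.704/13.37 = 14.46 V.
Branch current I = V_A/R4 = 14.46/36.4 = 0.3972 mA.

I ≈ 0.397 mA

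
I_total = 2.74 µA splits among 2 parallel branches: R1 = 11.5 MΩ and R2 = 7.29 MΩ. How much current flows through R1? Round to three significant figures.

For two parallel branches, I_k = I_total · (other R)/(sum of R).
I(R1) = 2.74 × 7.29/(11.5 + 7.29) = 2.74 × 0.3880 = 1.063 µA.

I ≈ 1.06 µA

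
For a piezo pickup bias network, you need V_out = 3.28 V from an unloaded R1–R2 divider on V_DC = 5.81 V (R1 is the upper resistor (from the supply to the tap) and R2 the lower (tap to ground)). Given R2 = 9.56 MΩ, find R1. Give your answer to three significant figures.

R1 ≈ 7.37 MΩ

Required fraction k = V_out/V_DC = 0.5645.
So R1 = R2 · (V_DC/V_out − 1) = 9.56 × (5.81/3.28 − 1) = 9.56 × 0.7713 = 7.374 MΩ.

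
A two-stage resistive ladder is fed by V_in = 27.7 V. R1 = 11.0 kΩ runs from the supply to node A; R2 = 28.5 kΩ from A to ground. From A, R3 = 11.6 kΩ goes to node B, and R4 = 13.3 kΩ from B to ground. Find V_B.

Looking into the second stage from A: R3 + R4 = 24.90 kΩ appears in parallel with R2.
R2 ‖ (R3+R4) = 13.29 kΩ.
First divider: V_A = V_in · 13.29/(11.0 + 13.29) = 15.16 V.
Then the unloaded second divider: V_B = V_A × R4/(R3+R4) = 15.16 × 0.5341 = 8.095 V.

V_B ≈ 8.10 V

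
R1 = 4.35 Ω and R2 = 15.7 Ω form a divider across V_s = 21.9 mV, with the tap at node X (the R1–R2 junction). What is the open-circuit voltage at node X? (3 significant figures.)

V_th ≈ 17.1 mV

Open-circuit (no load on X): V_th = V_s · R2/(R1 + R2) = 21.9 × 15.7/(4.350 + 15.7) = 17.15 mV.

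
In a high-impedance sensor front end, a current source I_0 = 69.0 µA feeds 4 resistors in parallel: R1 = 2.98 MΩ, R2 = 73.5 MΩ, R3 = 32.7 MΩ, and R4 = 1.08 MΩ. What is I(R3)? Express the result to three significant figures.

I ≈ 1.62 µA

Total conductance ΣG = 1/2.98 + 1/73.5 + 1/32.7 + 1/1.08 = 1.306 (units of 1/MΩ).
R3 takes the fraction G_k/ΣG = 0.03058/1.306 = 0.02342, so I = 69.0 × 0.02342 = 1.616 µA.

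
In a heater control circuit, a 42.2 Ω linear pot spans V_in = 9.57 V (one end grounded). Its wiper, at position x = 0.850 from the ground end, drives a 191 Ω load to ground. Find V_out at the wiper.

V_out ≈ 7.91 V

Split the track: R_lower = x·R_p = 35.87 Ω, R_upper = (1−x)·R_p = 6.330 Ω.
Lower segment in parallel with the load: 35.87 ‖ 191 = 30.20 Ω.
V_out = 9.57 × 30.20/(6.330 + 30.20) = 7.912 V.
(Unloaded: V_out = x·V_in = 8.13 V.)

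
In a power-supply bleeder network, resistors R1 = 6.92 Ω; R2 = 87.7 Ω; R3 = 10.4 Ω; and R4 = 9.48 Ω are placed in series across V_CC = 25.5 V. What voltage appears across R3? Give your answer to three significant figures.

V ≈ 2.32 V

Series total: ΣR = 6.92 + 87.7 + 10.4 + 9.48 = 114.5 Ω.
Voltage divider: V = V_CC · (10.40 / 114.5) = 25.5 × 0.09083 = 2.316 V.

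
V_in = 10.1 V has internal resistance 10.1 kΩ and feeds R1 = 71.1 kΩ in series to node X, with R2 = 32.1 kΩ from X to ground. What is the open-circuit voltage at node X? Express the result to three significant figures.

V_th ≈ 2.86 V

R1' = 10.1 + 71.1 = 81.20 kΩ (source resistance + R1).
With X open, the divider is unloaded: V_th = 10.1 × 32.1/113.3 = 2.862 V.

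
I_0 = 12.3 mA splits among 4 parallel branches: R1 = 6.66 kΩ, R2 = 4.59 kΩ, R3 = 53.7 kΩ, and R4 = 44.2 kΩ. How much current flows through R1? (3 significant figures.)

ΣG = 1/6.66 + 1/4.59 + 1/53.7 + 1/44.2 = 0.4093.
R1 takes the fraction G_k/ΣG = 0.1502/0.4093 = 0.3669, so I = 12.3 × 0.3669 = 4.513 mA.

I ≈ 4.51 mA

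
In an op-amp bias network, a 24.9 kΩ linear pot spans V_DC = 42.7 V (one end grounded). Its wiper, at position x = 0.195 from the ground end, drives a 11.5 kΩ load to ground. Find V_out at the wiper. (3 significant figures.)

The pot divides into 20.04 kΩ above the wiper and 4.856 kΩ below.
R_L loads the lower segment: effective lower R = 3.414 kΩ.
V_out = 42.7 × 3.414/(20.04 + 3.414) = 6.214 V.
(Unloaded: V_out = x·V_DC = 8.33 V.)

V_out ≈ 6.21 V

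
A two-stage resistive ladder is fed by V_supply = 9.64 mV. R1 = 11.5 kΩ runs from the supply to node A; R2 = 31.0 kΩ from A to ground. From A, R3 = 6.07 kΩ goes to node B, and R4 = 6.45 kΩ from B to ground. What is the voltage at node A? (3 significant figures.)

V_A ≈ 4.21 mV

Node A sees R2 in parallel with the series input of stage 2, R3 + R4 = 12.52 kΩ.
Effective lower resistance at A: R2 ‖ 12.52 = 8.918 kΩ.
So V_A = 9.64 × 0.4368 = 4.211 mV.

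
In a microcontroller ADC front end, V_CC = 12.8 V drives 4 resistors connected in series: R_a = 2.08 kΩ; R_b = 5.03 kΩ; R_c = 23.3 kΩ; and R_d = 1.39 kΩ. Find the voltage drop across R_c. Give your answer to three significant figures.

Total series resistance ΣR = 2.08 + 5.03 + 23.3 + 1.39 = 31.80 kΩ.
V = V_CC · R/ΣR = 12.8 × 0.7327 = 9.379 V.

V ≈ 9.38 V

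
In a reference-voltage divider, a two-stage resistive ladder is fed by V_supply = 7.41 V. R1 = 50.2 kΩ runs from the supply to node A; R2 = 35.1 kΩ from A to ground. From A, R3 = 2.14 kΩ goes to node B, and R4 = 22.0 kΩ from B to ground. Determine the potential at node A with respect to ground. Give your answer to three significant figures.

The second stage (R3 + R4 = 24.14 kΩ) loads node A in parallel with R2.
Effective lower resistance at A: R2 ‖ 24.14 = 14.30 kΩ.
First divider: V_A = V_supply · 14.30/(50.2 + 14.30) = 1.643 V.

V_A ≈ 1.64 V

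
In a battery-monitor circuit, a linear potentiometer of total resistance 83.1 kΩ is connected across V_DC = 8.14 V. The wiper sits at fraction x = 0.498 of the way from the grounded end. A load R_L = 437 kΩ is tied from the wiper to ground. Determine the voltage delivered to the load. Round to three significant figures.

V_out ≈ 3.87 V

The pot divides into 41.72 kΩ above the wiper and 41.38 kΩ below.
Lower segment in parallel with the load: 41.38 ‖ 437 = 37.80 kΩ.
V_out = 8.14 × 37.80/(41.72 + 37.80) = 3.870 V.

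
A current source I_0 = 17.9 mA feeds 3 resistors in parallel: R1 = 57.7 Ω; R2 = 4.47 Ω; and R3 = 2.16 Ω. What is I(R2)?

ΣG = 1/57.7 + 1/4.47 + 1/2.16 = 0.7040.
R2 takes the fraction G_k/ΣG = 0.2237/0.7040 = 0.3178, so I = 17.9 × 0.3178 = 5.688 mA.

I ≈ 5.69 mA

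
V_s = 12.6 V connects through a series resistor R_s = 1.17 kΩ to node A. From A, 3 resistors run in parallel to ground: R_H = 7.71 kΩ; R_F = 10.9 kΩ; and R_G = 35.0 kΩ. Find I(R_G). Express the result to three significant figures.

I ≈ 0.279 mA

Parallel bank: R_p = 1/(1/7.71 + 1/10.9 + 1/35.0) = 4.000 kΩ.
V_A = 12.6 × 4.000/5.170 = 9.748 V.
I(R_G) = V_A / R_G = 9.748/35.0 = 0.2785 mA.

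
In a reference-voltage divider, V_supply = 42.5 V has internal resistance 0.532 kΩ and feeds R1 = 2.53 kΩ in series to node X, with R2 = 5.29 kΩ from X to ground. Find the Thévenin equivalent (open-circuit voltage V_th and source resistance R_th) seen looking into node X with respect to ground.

R1' = 0.532 + 2.53 = 3.062 kΩ (source resistance + R1).
With X open, the divider is unloaded: V_th = 42.5 × 5.29/8.352 = 26.92 V.
Zeroing V_supply shorts the top of R1' to ground, so R_th = R1' ‖ R2 = 1.939 kΩ.

V_th ≈ 26.9 V, R_th ≈ 1.94 kΩ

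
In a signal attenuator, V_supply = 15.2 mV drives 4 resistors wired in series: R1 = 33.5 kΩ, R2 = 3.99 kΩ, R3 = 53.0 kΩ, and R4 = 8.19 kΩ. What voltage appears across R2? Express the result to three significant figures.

V ≈ 0.615 mV

Total series resistance ΣR = 33.5 + 3.99 + 53.0 + 8.19 = 98.68 kΩ.
By the voltage-divider rule, V = 15.2 × 3.990/98.68 = 0.6146 mV.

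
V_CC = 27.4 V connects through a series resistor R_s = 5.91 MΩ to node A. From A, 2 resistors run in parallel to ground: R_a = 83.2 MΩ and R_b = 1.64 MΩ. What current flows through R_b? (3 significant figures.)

I ≈ 3.57 µA

Parallel bank: R_p = 1/(1/83.2 + 1/1.64) = 1.608 MΩ.
V_A by voltage divider: V_A = 27.4 × 1.608/(5.91 + 1.608) = 5.861 V.
I(R_b) = V_A / R_b = 5.861/1.64 = 3.574 µA.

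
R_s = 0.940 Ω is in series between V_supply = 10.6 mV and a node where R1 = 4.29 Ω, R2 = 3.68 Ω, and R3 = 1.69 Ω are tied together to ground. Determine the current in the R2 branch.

I ≈ 1.42 mA

Equivalent of the parallel group: R_p = 0.9119 Ω.
Node voltage V_A = V_supply · R_p/(R_s + R_p) = 10.6 × 0.4924 = 5.220 mV.
Branch current I = V_A/R2 = 5.220/3.68 = 1.418 mA.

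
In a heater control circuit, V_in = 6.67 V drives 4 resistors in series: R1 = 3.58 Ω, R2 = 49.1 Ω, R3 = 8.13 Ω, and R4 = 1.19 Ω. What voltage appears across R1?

V ≈ 0.385 V

ΣR = 3.58 + 49.1 + 8.13 + 1.19 = 62.00 Ω.
V = V_in · R/ΣR = 6.67 × 0.05774 = 0.3851 V.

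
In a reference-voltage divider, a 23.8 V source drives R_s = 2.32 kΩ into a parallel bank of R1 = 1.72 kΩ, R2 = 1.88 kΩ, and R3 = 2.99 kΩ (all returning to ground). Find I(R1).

I ≈ 3.17 mA

Parallel bank: R_p = 1/(1/1.72 + 1/1.88 + 1/2.99) = 0.6907 kΩ.
Node voltage V_A = V_in · R_p/(R_s + R_p) = 23.8 × 0.2294 = 5.460 V.
I(R1) = V_A / R1 = 5.460/1.72 = 3.175 mA.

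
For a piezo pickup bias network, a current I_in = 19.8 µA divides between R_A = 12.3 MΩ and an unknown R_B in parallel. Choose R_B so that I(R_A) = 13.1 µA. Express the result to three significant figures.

R_B ≈ 24.0 MΩ

In a two-way split, I_A/I_in = R_B/(R_A + R_B).
13.1/19.8 = R_B/(R_A + R_B) → R_B = R_A · (0.6616)/(1 − 0.6616) = 12.3 × 1.955 = 24.05 MΩ.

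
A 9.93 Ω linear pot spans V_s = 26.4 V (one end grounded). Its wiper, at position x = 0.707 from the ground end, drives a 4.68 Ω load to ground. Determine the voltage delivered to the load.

Split the track: R_lower = x·R_p = 7.021 Ω, R_upper = (1−x)·R_p = 2.909 Ω.
(x·R_p) ‖ R_L = 2.808 Ω.
Loaded-divider output: V_out = 26.4 × 0.4911 = 12.97 V.
(Unloaded: V_out = x·V_s = 18.7 V.)

V_out ≈ 13.0 V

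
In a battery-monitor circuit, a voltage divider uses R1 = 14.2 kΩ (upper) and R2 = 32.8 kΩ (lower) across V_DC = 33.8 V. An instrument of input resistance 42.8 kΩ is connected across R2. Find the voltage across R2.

V_out ≈ 19.2 V

First combine the lower leg with the load: R2 ‖ R_L = 18.57 kΩ.
Now apply the divider: V_out = 33.8 × 0.5667 = 19.15 V.
(Unloaded it would be 23.6 V; the load pulls it down.)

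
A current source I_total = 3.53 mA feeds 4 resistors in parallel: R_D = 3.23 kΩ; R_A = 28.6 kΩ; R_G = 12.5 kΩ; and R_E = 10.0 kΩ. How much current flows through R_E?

Conductances: ΣG = 1/3.23 + 1/28.6 + 1/12.5 + 1/10.0 = 0.5246 (1/kΩ).
By the current-divider rule, I = I_total · G_k/ΣG = 3.53 × 0.1906 = 0.6729 mA.

I ≈ 0.673 mA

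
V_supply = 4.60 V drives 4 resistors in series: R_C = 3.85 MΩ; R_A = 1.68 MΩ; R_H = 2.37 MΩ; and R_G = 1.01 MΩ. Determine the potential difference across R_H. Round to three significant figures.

ΣR = 3.85 + 1.68 + 2.37 + 1.01 = 8.910 MΩ.
Voltage divider: V = V_supply · (2.370 / 8.910) = 4.60 × 0.2660 = 1.224 V.

V ≈ 1.22 V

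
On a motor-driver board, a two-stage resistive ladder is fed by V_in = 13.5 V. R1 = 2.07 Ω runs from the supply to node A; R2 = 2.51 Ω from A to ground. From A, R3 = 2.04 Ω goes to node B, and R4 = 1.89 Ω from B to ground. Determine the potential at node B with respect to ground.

The second stage (R3 + R4 = 3.930 Ω) loads node A in parallel with R2.
Effective lower resistance at A: R2 ‖ 3.930 = 1.532 Ω.
V_A = 13.5 × 1.532/(2.07 + 1.532) = 5.741 V.
Stage 2 is unloaded, so V_B = V_A · R4/(R3+R4) = 5.741 × 1.89/3.930 = 2.761 V.

V_B ≈ 2.76 V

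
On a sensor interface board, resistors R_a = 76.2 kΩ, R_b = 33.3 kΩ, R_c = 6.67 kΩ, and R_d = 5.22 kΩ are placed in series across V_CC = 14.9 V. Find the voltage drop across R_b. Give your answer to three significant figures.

V ≈ 4.09 V

Series total: ΣR = 76.2 + 33.3 + 6.67 + 5.22 = 121.4 kΩ.
By the voltage-divider rule, V = 14.9 × 33.30/121.4 = 4.087 V.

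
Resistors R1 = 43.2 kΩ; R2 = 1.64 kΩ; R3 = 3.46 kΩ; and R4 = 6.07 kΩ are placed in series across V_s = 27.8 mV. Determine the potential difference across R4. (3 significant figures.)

ΣR = 43.2 + 1.64 + 3.46 + 6.07 = 54.37 kΩ.
V = V_s · R/ΣR = 27.8 × 0.1116 = 3.104 mV.

V ≈ 3.10 mV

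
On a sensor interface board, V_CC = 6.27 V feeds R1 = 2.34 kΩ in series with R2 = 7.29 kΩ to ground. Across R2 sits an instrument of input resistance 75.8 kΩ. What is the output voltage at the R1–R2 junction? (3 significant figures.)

The load sits in parallel with R2, giving an effective lower resistance R2' = R2·R_L/(R2+R_L) = 6.650 kΩ.
Then V_out = V_CC · R2'/(R1 + R2') = 6.27 × 6.650/8.990 = 4.638 V.

V_out ≈ 4.64 V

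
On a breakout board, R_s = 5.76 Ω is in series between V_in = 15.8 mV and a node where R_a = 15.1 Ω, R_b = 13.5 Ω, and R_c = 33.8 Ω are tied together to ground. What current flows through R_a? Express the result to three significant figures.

Equivalent of the parallel group: R_p = 5.886 Ω.
Node voltage V_A = V_in · R_p/(R_s + R_p) = 15.8 × 0.5054 = 7.986 mV.
I(R_a) = V_A / R_a = 7.986/15.1 = 0.5289 mA.
(Equivalently: I_total = 1.357 mA, then current-divider fraction G_k/ΣG = 0.3898.)

I ≈ 0.529 mA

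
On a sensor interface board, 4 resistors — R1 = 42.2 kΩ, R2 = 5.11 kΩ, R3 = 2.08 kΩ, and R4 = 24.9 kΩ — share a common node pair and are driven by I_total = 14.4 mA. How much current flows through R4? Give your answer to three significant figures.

I ≈ 0.781 mA

Total conductance ΣG = 1/42.2 + 1/5.11 + 1/2.08 + 1/24.9 = 0.7403 (units of 1/kΩ).
By the current-divider rule, I = I_total · G_k/ΣG = 14.4 × 0.05425 = 0.7812 mA.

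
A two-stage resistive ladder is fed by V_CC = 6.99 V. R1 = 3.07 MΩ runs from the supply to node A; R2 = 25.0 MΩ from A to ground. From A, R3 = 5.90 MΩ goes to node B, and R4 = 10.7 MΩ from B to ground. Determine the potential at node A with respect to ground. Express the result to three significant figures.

Looking into the second stage from A: R3 + R4 = 16.60 MΩ appears in parallel with R2.
Effective lower resistance at A: R2 ‖ 16.60 = 9.976 MΩ.
V_A = 6.99 × 9.976/(3.07 + 9.976) = 5.345 V.

V_A ≈ 5.35 V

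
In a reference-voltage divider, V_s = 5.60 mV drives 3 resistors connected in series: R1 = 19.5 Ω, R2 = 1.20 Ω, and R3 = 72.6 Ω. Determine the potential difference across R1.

V ≈ 1.17 mV

Total series resistance ΣR = 19.5 + 1.20 + 72.6 = 93.30 Ω.
By the voltage-divider rule, V = 5.60 × 19.50/93.30 = 1.170 mV.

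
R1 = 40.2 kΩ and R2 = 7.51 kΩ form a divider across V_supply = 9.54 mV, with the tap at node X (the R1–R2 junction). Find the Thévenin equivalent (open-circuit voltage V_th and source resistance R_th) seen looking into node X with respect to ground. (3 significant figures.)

V_th ≈ 1.50 mV, R_th ≈ 6.33 kΩ

With X open, the divider is unloaded: V_th = 9.54 × 7.51/47.71 = 1.502 mV.
With V_supply suppressed (replaced by a short), R_th = R1 ‖ R2 = (40.20 × 7.51)/(40.20 + 7.51) = 6.328 kΩ.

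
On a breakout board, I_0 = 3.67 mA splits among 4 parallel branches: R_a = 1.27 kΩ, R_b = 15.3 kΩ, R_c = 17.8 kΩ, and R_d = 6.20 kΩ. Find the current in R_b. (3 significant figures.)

I ≈ 0.224 mA

ΣG = 1/1.27 + 1/15.3 + 1/17.8 + 1/6.20 = 1.070.
Current divider: I(R_b) = I_0 · G_k/ΣG = 3.67 × (0.06536/1.070) = 3.67 × 0.06107 = 0.2241 mA.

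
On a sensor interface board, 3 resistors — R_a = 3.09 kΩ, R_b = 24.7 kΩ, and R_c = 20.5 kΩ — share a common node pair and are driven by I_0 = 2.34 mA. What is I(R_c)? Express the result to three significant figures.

Conductances: ΣG = 1/3.09 + 1/24.7 + 1/20.5 = 0.4129 (1/kΩ).
By the current-divider rule, I = I_0 · G_k/ΣG = 2.34 × 0.1181 = 0.2765 mA.

I ≈ 0.276 mA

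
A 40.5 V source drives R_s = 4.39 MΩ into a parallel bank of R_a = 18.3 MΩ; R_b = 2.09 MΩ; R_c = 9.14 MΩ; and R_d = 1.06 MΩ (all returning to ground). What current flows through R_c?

Equivalent of the parallel group: R_p = 0.6305 MΩ.
Node voltage V_A = V_DC · R_p/(R_s + R_p) = 40.5 × 0.1256 = 5.087 V.
Branch current I = V_A/R_c = 5.087/9.14 = 0.5565 µA.
(Check via current divider: I_total = 8.067 µA; share G_k/ΣG = 0.06899 → same result.)

I ≈ 0.557 µA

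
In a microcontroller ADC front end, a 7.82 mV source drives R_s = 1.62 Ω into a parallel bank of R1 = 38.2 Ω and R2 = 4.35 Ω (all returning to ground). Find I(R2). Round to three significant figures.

Combine the parallel branches: R_p = (1/38.2 + 1/4.35)⁻¹ = 3.905 Ω.
V_A by voltage divider: V_A = 7.82 × 3.905/(1.62 + 3.905) = 5.527 mV.
I(R2) = V_A / R2 = 5.527/4.35 = 1.271 mA.
(Check via current divider: I_total = 1.415 mA; share G_k/ΣG = 0.8978 → same result.)

I ≈ 1.27 mA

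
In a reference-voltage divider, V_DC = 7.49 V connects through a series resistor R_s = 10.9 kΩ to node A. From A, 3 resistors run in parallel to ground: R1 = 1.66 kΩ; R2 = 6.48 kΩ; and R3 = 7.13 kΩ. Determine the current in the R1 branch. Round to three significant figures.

I ≈ 0.419 mA

Equivalent of the parallel group: R_p = 1.115 kΩ.
Node voltage V_A = V_DC · R_p/(R_s + R_p) = 7.49 × 0.09279 = 0.6950 V.
I(R1) = V_A / R1 = 0.6950/1.66 = 0.4187 mA.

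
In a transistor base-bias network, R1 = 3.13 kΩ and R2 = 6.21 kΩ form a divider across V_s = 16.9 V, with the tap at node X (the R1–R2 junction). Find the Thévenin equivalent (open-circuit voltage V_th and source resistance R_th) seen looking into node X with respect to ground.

V_th ≈ 11.2 V, R_th ≈ 2.08 kΩ

With X open, the divider is unloaded: V_th = 16.9 × 6.21/9.340 = 11.24 V.
With V_s suppressed (replaced by a short), R_th = R1 ‖ R2 = (3.130 × 6.21)/(3.130 + 6.21) = 2.081 kΩ.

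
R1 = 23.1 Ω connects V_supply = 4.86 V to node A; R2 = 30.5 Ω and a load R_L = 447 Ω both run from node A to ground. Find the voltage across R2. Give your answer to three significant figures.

V_out ≈ 2.69 V

The load sits in parallel with R2, giving an effective lower resistance R2' = R2·R_L/(R2+R_L) = 28.55 Ω.
Voltage divider with the loaded lower leg: V_out = 4.86 × 28.55/(23.1 + 28.55) = 4.86 × 0.5528 = 2.686 V.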